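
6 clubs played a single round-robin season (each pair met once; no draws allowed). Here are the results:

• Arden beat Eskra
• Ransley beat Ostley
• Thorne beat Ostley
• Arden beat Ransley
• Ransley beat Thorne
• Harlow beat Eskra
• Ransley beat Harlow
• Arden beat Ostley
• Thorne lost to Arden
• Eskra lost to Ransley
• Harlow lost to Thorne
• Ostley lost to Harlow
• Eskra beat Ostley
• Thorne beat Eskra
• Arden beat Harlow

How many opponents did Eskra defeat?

Eskra's results: beat Ostley; lost to Harlow, Thorne, Ransley, Arden.
That is 1 win.

1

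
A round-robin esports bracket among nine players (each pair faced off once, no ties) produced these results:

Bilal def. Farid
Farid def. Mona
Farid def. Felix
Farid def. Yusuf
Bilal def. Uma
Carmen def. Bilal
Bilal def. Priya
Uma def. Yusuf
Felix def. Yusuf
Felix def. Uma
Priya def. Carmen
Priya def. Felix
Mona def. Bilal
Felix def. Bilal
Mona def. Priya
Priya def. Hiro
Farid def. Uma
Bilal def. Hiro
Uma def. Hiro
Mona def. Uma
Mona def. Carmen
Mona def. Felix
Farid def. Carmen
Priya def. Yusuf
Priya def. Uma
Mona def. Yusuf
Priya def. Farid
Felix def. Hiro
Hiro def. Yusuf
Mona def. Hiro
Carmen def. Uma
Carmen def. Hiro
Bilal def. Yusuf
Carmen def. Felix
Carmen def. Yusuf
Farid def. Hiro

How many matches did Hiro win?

Hiro's results: beat Yusuf; lost to Farid, Mona, Felix, Priya, Uma, Bilal, Carmen.
That is 1 win.

1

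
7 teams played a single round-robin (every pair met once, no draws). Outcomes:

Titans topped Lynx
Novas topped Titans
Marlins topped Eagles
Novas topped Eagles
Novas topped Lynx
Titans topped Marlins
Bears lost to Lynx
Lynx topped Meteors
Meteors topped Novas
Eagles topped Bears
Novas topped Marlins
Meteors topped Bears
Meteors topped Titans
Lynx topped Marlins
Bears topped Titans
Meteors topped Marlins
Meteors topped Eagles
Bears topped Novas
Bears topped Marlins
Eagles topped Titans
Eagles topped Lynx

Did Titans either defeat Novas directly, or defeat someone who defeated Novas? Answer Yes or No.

No

Titans did not beat Novas directly.
Titans beat Marlins, Lynx, but each of them lost to Novas. No two-step path.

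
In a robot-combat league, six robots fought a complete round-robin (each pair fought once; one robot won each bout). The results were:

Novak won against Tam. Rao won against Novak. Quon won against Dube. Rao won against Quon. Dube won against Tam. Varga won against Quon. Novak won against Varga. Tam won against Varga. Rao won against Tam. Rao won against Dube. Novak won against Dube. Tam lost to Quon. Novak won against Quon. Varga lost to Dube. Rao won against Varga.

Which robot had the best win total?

Win totals: Quon 2, Dube 2, Tam 1, Varga 1, Rao 5, Novak 4.
Rao leads with 5 wins (next highest: 4).

Rao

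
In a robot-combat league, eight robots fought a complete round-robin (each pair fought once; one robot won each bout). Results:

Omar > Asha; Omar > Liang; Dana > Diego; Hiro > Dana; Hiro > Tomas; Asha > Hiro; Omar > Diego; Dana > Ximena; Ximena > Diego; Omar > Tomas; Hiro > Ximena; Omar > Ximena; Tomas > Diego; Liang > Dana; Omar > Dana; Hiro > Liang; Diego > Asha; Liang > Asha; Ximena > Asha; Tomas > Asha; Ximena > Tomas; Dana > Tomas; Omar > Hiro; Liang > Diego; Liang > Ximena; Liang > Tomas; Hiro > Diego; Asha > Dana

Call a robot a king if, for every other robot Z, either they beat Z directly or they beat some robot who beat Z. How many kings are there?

1

Ximena cannot reach Omar, Liang in two steps.
Omar reaches everyone (king).
Dana cannot reach Omar, Hiro, Liang in two steps.
Asha cannot reach Omar in two steps.
Diego cannot reach Ximena, Omar, Tomas, Liang in two steps.
Tomas cannot reach Ximena, Omar, Liang in two steps.
Hiro cannot reach Omar in two steps.
Liang cannot reach Omar in two steps.
Kings: Omar — 1.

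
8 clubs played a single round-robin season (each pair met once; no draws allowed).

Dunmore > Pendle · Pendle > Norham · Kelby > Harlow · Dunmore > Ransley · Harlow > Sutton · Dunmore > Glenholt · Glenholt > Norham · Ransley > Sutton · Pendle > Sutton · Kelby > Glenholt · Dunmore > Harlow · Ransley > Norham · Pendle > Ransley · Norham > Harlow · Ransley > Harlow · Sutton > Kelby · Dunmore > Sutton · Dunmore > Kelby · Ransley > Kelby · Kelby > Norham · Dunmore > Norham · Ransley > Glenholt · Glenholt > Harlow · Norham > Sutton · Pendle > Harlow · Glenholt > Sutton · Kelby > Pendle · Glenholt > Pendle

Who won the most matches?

Dunmore

Win totals: Pendle 4, Kelby 4, Harlow 1, Ransley 5, Glenholt 4, Norham 2, Sutton 1, Dunmore 7.
Dunmore leads with 7 wins (next highest: 5).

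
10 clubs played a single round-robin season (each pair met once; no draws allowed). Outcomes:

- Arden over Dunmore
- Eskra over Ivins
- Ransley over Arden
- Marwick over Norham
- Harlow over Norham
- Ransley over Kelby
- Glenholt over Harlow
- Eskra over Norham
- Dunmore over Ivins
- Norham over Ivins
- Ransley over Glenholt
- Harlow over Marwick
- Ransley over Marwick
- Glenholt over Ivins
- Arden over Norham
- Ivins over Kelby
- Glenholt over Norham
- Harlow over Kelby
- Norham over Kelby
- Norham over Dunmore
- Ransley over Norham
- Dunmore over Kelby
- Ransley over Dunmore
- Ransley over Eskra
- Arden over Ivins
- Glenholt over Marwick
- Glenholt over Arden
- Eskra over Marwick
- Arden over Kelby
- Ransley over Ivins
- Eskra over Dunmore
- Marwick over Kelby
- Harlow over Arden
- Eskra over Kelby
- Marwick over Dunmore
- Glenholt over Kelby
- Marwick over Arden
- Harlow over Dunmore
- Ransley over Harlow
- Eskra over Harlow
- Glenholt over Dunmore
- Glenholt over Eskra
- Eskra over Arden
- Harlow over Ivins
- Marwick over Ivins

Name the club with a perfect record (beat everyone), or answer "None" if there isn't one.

Ransley has 9 wins out of 9 opponents — a perfect record.

Ransley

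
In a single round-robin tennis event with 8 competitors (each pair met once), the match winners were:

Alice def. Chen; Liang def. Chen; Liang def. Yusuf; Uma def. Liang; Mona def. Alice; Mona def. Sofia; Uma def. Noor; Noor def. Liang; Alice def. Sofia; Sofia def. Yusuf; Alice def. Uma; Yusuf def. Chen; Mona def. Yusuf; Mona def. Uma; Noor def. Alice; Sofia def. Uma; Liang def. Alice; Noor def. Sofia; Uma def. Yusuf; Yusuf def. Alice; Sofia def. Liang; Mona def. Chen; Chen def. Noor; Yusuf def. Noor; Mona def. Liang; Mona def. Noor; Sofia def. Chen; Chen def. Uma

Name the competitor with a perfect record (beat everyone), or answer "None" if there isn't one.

Mona has 7 wins out of 7 opponents — a perfect record.

Mona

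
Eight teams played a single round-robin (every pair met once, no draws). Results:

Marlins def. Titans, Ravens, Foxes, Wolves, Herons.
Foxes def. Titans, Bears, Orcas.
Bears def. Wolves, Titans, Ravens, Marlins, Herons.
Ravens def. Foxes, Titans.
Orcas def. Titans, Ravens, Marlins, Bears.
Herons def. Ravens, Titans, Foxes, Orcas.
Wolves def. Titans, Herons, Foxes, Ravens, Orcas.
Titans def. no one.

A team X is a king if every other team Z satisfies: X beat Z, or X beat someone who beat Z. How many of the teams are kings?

Herons cannot reach Wolves in two steps.
Ravens cannot reach Herons, Wolves, Marlins in two steps.
Foxes reaches everyone (king).
Orcas reaches everyone (king).
Titans cannot reach Herons, Ravens, Foxes, Orcas, Wolves, Marlins, Bears in two steps.
Wolves reaches everyone (king).
Marlins reaches everyone (king).
Bears reaches everyone (king).
Kings: Foxes, Orcas, Wolves, Marlins, Bears — 5.

5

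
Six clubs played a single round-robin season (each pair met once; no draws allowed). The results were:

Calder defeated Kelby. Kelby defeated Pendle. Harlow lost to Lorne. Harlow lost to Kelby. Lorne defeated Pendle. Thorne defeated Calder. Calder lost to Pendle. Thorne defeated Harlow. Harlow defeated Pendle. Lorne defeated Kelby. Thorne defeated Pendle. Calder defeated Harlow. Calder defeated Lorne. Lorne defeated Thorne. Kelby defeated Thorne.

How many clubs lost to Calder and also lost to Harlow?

0

Calder beat: Kelby, Harlow, Lorne.
Harlow beat: Pendle.
No one was beaten by both.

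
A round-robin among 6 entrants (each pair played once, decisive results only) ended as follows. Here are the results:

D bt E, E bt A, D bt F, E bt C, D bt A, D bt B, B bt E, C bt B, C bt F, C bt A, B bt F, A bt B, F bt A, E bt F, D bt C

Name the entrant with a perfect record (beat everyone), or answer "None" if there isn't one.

D

D has 5 wins out of 5 opponents — a perfect record.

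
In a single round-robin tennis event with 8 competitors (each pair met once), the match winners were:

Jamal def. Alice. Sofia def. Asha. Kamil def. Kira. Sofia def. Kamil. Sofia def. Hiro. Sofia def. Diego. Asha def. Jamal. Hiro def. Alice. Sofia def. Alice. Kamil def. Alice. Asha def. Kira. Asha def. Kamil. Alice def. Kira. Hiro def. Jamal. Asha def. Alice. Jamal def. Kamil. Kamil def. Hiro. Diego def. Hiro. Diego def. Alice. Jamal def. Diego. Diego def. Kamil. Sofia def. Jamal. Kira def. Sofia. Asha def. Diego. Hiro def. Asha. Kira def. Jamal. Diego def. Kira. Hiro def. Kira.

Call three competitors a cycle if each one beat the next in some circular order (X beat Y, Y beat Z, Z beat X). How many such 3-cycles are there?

12

Win totals: Kira 2, Alice 1, Asha 5, Hiro 4, Diego 4, Kamil 3, Jamal 3, Sofia 6.
A competitor with w wins dominates both others in C(w,2) triples; summing gives 1 + 0 + 10 + 6 + 6 + 3 + 3 + 15 = 44 transitive triples.
Total triples C(8,3) = 56, so cyclic triples = 56 − 44 = 12.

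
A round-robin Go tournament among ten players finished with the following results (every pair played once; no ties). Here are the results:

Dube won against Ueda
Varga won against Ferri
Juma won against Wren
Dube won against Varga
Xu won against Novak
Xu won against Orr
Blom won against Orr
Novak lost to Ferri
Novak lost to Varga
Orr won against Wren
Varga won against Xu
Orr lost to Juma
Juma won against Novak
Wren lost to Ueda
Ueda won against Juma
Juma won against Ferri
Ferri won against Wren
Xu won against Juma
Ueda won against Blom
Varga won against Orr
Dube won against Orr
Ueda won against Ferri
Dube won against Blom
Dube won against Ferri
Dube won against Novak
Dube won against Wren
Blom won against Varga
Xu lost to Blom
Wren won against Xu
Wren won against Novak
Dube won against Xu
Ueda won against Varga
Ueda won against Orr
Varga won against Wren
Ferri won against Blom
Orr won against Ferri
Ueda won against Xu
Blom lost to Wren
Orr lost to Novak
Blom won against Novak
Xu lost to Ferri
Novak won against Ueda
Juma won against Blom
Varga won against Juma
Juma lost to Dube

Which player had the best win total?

Win totals: Orr 2, Blom 4, Varga 6, Ferri 4, Juma 5, Dube 9, Wren 3, Xu 3, Ueda 7, Novak 2.
Dube leads with 9 wins (next highest: 7).

Dube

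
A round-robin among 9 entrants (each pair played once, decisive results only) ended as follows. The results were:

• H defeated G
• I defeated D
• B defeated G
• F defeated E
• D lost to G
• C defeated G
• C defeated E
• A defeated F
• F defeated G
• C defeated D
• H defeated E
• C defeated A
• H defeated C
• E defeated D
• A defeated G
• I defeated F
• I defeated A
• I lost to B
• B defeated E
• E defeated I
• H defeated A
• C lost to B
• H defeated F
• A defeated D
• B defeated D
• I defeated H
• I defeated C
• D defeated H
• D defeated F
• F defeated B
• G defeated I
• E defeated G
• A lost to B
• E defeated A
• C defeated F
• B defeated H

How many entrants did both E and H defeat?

2

E beat: A, D, G, I.
H beat: A, C, E, F, G.
Both beat: A, G — 2.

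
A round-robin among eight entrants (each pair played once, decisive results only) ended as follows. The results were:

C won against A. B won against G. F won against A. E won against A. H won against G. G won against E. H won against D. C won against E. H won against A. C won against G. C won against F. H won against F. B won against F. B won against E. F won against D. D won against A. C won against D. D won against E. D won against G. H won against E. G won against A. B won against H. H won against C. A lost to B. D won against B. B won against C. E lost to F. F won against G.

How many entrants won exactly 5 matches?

1

Win totals: A 0, B 6, C 5, D 4, E 1, F 4, G 2, H 6.
Exactly 5: C — 1 entrant.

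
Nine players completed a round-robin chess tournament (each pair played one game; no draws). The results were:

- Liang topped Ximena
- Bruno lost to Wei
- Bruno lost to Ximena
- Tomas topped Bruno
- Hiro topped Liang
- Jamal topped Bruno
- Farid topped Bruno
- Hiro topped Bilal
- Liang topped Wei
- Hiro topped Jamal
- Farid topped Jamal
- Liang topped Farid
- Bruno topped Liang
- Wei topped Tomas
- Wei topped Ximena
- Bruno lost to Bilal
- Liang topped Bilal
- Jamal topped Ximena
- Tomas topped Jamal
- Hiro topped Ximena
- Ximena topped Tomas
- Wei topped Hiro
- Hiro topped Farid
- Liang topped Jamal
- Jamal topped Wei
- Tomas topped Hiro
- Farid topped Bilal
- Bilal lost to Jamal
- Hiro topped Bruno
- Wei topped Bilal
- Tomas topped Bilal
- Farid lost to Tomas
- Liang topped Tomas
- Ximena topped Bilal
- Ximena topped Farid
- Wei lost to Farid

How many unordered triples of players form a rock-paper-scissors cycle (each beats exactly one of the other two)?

Win totals: Hiro 6, Tomas 5, Bruno 1, Wei 5, Jamal 4, Farid 4, Bilal 1, Liang 6, Ximena 4.
A player with w wins dominates both others in C(w,2) triples; summing gives 15 + 10 + 0 + 10 + 6 + 6 + 0 + 15 + 6 = 68 transitive triples.
Total triples C(9,3) = 84, so cyclic triples = 84 − 68 = 16.

16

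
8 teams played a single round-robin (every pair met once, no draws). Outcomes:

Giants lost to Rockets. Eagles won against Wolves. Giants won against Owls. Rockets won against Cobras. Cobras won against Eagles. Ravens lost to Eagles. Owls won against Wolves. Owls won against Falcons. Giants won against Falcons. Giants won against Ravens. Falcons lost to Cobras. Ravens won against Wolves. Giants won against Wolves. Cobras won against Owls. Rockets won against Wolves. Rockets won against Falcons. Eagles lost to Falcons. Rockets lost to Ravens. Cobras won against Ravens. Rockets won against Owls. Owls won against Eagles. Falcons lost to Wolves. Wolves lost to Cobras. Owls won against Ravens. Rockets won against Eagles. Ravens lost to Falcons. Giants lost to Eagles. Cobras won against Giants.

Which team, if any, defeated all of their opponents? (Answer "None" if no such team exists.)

None

Highest win total is Rockets with 6 (out of 7 possible).
Rockets lost to Ravens, so no team went undefeated.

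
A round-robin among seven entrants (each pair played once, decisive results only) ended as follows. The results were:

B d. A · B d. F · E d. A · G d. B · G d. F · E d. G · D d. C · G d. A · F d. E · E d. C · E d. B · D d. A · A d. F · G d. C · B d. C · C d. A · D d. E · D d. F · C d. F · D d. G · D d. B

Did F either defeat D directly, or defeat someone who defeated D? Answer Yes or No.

F did not beat D directly.
F beat E, but each of them lost to D. No two-step path.

No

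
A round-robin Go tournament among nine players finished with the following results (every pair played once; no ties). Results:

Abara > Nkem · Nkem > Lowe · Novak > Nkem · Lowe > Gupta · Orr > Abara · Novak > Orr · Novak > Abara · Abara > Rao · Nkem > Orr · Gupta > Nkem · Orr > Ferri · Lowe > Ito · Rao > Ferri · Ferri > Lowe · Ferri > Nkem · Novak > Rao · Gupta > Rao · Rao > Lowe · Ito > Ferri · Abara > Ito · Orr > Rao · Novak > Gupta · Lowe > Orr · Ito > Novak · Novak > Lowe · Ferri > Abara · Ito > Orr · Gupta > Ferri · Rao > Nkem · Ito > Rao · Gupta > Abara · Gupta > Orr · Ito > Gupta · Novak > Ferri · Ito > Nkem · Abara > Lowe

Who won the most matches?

Win totals: Orr 3, Nkem 2, Lowe 3, Abara 4, Novak 7, Rao 3, Gupta 5, Ferri 3, Ito 6.
Novak leads with 7 wins (next highest: 6).

Novak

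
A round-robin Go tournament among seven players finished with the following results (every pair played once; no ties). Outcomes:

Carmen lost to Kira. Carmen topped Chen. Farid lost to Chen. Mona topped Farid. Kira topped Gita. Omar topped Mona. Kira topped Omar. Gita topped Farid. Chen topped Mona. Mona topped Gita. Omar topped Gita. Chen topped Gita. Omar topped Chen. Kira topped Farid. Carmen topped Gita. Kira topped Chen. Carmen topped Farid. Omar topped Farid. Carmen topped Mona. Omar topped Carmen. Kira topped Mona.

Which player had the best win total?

Win totals: Farid 0, Chen 3, Omar 5, Mona 2, Kira 6, Gita 1, Carmen 4.
Kira leads with 6 wins (next highest: 5).

Kira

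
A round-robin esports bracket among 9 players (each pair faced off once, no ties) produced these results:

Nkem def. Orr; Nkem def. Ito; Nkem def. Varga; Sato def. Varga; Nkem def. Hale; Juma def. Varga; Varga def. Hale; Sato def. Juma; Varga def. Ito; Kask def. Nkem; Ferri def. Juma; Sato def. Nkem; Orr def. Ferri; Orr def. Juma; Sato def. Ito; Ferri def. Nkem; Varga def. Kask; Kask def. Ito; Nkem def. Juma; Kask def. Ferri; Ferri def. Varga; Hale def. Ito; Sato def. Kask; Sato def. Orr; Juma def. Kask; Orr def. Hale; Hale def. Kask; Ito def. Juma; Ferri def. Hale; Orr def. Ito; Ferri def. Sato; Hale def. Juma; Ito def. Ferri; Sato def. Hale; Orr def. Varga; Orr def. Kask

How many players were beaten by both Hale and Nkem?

2

Hale beat: Juma, Ito, Kask.
Nkem beat: Juma, Orr, Ito, Varga, Hale.
Both beat: Juma, Ito — 2.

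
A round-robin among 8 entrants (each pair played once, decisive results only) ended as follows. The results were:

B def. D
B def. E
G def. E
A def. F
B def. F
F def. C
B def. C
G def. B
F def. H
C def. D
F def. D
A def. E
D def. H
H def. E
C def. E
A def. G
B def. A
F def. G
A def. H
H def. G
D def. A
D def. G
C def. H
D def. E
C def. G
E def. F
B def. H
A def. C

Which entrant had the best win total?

B

Win totals: A 5, B 6, C 4, D 4, E 1, F 4, G 2, H 2.
B leads with 6 wins (next highest: 5).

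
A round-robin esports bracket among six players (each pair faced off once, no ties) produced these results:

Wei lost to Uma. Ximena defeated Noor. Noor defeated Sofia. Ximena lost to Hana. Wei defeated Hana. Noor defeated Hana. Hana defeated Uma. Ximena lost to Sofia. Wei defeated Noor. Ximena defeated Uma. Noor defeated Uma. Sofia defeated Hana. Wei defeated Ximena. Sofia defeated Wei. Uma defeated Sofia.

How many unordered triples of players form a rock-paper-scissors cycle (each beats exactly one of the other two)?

Of the C(6,3) = 20 triples, the cyclic ones are: {Hana, Ximena, Noor}; {Hana, Wei, Uma}; {Hana, Sofia, Uma}; {Ximena, Wei, Uma}; {Ximena, Sofia, Noor}; {Ximena, Sofia, Uma}; {Wei, Sofia, Noor}; {Wei, Noor, Uma}.
That is 8.

8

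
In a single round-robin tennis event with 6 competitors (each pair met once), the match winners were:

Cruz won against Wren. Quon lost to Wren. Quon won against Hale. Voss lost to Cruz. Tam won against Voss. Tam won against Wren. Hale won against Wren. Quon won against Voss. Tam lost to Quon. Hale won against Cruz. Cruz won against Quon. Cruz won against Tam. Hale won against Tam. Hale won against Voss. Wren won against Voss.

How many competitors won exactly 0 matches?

Win totals: Voss 0, Cruz 4, Wren 2, Hale 4, Tam 2, Quon 3.
Exactly 0: Voss — 1 competitor.

1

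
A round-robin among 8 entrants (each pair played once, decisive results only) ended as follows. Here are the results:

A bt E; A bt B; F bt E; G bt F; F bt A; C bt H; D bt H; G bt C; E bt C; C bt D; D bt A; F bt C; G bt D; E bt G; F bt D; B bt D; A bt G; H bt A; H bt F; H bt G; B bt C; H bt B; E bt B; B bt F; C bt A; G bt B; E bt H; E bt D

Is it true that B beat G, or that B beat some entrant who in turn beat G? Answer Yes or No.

No

B did not beat G directly.
B beat C, D, F, but each of them lost to G. No two-step path.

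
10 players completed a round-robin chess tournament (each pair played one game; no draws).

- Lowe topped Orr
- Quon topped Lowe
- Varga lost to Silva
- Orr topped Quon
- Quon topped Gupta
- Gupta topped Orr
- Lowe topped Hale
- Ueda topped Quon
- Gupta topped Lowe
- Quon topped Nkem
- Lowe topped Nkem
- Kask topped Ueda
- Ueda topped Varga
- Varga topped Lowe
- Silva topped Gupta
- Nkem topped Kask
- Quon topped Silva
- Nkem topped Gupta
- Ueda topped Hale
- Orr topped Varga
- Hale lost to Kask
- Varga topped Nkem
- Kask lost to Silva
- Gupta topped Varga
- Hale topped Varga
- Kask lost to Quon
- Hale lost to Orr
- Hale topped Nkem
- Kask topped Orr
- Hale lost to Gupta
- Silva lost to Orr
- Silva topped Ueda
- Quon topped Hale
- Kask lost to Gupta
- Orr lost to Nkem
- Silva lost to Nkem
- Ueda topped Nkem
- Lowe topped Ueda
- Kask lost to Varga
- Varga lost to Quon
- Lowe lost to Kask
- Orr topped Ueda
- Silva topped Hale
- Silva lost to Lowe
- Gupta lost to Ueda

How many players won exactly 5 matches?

5

Win totals: Varga 3, Hale 2, Ueda 5, Gupta 5, Silva 5, Kask 4, Nkem 4, Quon 7, Lowe 5, Orr 5.
Exactly 5: Ueda, Gupta, Silva, Lowe, Orr — 5 players.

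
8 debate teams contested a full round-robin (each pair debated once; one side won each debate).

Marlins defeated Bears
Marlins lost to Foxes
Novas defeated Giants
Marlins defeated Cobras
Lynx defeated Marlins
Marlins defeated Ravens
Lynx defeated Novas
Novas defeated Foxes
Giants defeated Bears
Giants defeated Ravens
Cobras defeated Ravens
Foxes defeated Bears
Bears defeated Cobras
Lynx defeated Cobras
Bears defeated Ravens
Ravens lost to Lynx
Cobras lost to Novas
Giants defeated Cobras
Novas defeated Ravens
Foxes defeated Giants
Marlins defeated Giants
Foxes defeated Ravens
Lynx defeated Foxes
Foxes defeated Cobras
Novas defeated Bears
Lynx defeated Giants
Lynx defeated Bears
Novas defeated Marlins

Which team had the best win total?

Lynx

Win totals: Giants 3, Foxes 5, Marlins 4, Cobras 1, Ravens 0, Lynx 7, Bears 2, Novas 6.
Lynx leads with 7 wins (next highest: 6).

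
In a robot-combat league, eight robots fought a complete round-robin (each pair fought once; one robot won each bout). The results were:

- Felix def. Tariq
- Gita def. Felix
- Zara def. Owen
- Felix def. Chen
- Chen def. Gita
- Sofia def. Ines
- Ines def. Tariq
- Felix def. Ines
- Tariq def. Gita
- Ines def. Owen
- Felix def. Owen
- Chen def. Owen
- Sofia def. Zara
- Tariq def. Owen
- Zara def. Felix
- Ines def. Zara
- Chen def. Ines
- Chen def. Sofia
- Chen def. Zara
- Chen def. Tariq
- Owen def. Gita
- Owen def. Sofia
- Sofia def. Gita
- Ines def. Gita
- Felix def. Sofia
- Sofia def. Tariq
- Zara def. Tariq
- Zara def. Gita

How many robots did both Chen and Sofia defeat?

Chen beat: Sofia, Zara, Gita, Ines, Tariq, Owen.
Sofia beat: Zara, Gita, Ines, Tariq.
Both beat: Zara, Gita, Ines, Tariq — 4.

4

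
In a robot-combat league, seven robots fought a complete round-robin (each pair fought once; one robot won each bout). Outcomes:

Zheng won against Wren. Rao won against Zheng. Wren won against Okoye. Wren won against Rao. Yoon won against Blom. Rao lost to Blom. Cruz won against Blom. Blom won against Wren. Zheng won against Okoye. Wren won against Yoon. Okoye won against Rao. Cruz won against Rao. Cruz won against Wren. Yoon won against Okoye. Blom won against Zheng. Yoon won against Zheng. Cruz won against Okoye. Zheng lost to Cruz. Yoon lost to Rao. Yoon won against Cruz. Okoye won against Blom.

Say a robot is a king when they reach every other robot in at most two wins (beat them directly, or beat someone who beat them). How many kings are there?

Wren reaches everyone (king).
Okoye cannot reach Cruz in two steps.
Zheng cannot reach Cruz in two steps.
Yoon reaches everyone (king).
Rao reaches everyone (king).
Blom cannot reach Cruz in two steps.
Cruz reaches everyone (king).
Kings: Wren, Yoon, Rao, Cruz — 4.

4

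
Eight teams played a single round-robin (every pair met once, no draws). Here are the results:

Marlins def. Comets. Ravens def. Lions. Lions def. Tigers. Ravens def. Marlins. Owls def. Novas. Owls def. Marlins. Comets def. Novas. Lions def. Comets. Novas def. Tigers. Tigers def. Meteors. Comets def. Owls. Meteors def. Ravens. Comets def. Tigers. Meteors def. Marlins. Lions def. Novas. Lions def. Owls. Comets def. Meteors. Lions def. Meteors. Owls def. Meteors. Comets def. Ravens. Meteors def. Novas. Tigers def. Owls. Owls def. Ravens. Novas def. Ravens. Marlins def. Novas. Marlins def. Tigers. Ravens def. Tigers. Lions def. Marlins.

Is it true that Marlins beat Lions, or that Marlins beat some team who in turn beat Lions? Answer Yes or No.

Marlins did not beat Lions directly.
Marlins beat Comets, Novas, Tigers, but each of them lost to Lions. No two-step path.

No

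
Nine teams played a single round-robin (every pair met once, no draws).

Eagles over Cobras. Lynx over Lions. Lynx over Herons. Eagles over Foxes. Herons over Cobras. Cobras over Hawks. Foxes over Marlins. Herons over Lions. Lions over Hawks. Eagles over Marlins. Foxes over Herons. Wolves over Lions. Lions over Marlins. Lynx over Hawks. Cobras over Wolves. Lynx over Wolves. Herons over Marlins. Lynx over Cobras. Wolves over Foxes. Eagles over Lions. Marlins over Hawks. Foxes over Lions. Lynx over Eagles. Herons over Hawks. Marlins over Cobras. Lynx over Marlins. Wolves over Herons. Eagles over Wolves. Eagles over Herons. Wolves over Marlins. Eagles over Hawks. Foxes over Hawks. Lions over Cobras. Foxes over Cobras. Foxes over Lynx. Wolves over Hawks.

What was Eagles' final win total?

Eagles' results: beat Foxes, Marlins, Herons, Lions, Cobras, Hawks, Wolves; lost to Lynx.
That is 7 wins.

7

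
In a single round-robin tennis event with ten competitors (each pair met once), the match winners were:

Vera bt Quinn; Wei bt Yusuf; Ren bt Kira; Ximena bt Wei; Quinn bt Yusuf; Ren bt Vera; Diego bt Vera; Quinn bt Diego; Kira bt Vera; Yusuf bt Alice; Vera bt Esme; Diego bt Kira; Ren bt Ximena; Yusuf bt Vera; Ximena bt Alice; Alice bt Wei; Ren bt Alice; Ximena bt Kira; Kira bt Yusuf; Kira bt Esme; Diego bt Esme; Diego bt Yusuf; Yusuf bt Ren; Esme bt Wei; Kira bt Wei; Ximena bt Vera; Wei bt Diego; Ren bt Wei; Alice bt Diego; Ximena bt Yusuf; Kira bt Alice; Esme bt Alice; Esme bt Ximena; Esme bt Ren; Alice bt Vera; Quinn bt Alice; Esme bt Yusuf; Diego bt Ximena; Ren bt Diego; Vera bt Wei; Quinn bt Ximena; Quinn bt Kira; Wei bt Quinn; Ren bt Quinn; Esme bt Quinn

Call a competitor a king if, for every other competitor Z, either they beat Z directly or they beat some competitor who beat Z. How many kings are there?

Yusuf reaches everyone (king).
Alice cannot reach Ren in two steps.
Kira reaches everyone (king).
Wei reaches everyone (king).
Vera reaches everyone (king).
Quinn reaches everyone (king).
Diego reaches everyone (king).
Esme reaches everyone (king).
Ximena reaches everyone (king).
Ren reaches everyone (king).
Kings: Yusuf, Kira, Wei, Vera, Quinn, Diego, Esme, Ximena, Ren — 9.

9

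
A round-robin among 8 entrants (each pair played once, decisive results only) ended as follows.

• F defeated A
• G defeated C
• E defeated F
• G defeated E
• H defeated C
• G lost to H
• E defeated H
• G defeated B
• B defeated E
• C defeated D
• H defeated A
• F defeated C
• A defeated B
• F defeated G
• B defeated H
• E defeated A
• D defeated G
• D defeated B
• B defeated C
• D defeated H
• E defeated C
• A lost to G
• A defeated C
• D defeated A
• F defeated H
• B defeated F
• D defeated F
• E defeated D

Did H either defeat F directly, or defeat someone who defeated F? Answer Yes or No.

H did not beat F directly.
H beat A, C, G, but each of them lost to F. No two-step path.

No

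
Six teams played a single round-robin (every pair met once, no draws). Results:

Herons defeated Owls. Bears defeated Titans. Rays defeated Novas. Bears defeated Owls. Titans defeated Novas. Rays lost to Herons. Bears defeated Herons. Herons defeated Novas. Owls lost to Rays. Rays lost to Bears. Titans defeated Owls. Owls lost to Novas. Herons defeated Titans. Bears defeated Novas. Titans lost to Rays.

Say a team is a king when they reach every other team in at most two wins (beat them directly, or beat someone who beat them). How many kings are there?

Owls cannot reach Rays, Bears, Titans, Herons, Novas in two steps.
Rays cannot reach Bears, Herons in two steps.
Bears reaches everyone (king).
Titans cannot reach Rays, Bears, Herons in two steps.
Herons cannot reach Bears in two steps.
Novas cannot reach Rays, Bears, Titans, Herons in two steps.
Kings: Bears — 1.

1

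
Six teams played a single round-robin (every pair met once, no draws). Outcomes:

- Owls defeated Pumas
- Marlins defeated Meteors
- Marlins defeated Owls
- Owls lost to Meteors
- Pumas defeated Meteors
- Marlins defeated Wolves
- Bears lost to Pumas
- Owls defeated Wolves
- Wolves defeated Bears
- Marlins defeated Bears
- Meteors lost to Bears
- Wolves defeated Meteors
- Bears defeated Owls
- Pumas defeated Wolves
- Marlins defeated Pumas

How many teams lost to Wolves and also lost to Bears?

1

Wolves beat: Bears, Meteors.
Bears beat: Meteors, Owls.
Both beat: Meteors — 1.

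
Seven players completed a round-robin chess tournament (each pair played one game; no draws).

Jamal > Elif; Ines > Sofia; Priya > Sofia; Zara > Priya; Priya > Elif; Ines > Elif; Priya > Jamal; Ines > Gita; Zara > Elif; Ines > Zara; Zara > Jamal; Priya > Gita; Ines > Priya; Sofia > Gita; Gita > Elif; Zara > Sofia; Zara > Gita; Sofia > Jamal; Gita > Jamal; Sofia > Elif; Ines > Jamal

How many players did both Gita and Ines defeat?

Gita beat: Elif, Jamal.
Ines beat: Elif, Gita, Priya, Zara, Jamal, Sofia.
Both beat: Elif, Jamal — 2.

2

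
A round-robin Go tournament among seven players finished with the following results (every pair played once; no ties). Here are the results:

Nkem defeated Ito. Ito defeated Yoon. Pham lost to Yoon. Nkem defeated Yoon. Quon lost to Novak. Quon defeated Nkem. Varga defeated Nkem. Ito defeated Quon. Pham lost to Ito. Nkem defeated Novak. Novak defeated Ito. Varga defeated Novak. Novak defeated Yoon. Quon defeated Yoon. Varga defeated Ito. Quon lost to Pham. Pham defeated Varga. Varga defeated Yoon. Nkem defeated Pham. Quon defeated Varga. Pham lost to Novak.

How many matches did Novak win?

4

Novak's results: beat Yoon, Ito, Quon, Pham; lost to Varga, Nkem.
That is 4 wins.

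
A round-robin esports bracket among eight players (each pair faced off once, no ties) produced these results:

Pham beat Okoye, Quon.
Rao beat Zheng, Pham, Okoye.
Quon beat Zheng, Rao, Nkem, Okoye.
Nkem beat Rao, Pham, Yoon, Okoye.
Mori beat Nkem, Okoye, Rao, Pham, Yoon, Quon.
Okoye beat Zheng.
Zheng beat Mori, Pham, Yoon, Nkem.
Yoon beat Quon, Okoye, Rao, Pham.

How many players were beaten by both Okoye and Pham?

0

Okoye beat: Zheng.
Pham beat: Okoye, Quon.
No one was beaten by both.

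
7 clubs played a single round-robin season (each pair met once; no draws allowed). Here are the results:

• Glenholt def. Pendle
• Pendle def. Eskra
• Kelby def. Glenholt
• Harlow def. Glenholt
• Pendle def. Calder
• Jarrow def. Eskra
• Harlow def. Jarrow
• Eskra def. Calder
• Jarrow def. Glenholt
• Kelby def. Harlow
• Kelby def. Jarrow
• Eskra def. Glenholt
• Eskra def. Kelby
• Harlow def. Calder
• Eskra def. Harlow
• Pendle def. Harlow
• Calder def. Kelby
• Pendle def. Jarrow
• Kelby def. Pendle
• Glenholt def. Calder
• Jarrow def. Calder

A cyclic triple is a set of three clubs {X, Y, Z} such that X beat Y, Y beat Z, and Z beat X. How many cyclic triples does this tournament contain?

Win totals: Harlow 3, Pendle 4, Calder 1, Glenholt 2, Jarrow 3, Eskra 4, Kelby 4.
A club with w wins dominates both others in C(w,2) triples; summing gives 3 + 6 + 0 + 1 + 3 + 6 + 6 = 25 transitive triples.
Total triples C(7,3) = 35, so cyclic triples = 35 − 25 = 10.

10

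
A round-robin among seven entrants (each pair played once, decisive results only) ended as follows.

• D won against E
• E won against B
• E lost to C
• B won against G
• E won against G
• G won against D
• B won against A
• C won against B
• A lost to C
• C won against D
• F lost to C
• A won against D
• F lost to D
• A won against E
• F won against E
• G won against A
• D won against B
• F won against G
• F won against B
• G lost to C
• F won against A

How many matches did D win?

3

D's results: beat B, E, F; lost to A, C, G.
That is 3 wins.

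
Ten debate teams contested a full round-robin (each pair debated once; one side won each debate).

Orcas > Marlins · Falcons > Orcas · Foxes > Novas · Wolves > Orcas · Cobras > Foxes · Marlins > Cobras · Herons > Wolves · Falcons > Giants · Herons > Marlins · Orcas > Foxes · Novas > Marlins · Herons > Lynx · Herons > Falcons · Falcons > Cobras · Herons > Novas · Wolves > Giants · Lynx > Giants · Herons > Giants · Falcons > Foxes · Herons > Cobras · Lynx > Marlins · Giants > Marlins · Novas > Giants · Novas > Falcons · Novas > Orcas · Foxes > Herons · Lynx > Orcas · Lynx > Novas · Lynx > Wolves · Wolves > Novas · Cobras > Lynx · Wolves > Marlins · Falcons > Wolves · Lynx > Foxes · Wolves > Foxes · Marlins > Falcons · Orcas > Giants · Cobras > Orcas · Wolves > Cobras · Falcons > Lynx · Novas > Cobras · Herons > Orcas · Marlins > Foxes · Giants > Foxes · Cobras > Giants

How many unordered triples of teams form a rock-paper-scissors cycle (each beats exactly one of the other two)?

Win totals: Novas 5, Marlins 3, Cobras 4, Falcons 6, Herons 8, Wolves 6, Foxes 2, Lynx 6, Giants 2, Orcas 3.
A team with w wins dominates both others in C(w,2) triples; summing gives 10 + 3 + 6 + 15 + 28 + 15 + 1 + 15 + 1 + 3 = 97 transitive triples.
Total triples C(10,3) = 120, so cyclic triples = 120 − 97 = 23.

23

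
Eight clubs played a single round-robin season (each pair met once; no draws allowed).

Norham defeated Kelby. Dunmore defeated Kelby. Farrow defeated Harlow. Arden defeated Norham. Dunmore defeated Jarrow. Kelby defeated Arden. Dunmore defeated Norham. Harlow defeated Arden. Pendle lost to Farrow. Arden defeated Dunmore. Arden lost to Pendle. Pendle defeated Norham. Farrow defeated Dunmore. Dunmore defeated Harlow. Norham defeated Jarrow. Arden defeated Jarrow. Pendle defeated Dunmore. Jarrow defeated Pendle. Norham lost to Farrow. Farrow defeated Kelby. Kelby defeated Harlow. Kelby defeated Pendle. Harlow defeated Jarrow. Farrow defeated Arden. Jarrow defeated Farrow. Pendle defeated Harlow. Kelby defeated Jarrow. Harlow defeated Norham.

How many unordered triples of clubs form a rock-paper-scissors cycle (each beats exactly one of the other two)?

Win totals: Norham 2, Kelby 4, Dunmore 4, Harlow 3, Jarrow 2, Farrow 6, Pendle 4, Arden 3.
A club with w wins dominates both others in C(w,2) triples; summing gives 1 + 6 + 6 + 3 + 1 + 15 + 6 + 3 = 41 transitive triples.
Total triples C(8,3) = 56, so cyclic triples = 56 − 41 = 15.

15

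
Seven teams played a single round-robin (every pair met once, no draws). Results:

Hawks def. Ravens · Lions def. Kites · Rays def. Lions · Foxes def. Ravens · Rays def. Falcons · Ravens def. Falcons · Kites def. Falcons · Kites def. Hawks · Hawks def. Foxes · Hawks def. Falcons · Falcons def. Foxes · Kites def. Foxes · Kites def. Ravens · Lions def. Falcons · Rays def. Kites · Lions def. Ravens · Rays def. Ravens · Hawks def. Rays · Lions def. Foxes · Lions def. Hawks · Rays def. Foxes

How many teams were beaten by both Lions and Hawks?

3

Lions beat: Falcons, Ravens, Foxes, Hawks, Kites.
Hawks beat: Falcons, Rays, Ravens, Foxes.
Both beat: Falcons, Ravens, Foxes — 3.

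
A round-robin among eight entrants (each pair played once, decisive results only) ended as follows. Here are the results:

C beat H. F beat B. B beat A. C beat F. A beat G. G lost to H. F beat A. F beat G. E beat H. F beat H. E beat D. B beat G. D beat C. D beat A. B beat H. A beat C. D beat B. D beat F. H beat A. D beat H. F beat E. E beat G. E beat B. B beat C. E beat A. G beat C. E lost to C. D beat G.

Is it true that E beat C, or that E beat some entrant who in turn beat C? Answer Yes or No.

Yes

E did not beat C directly.
E beat A, B, D, G, H. Of those, A beat C.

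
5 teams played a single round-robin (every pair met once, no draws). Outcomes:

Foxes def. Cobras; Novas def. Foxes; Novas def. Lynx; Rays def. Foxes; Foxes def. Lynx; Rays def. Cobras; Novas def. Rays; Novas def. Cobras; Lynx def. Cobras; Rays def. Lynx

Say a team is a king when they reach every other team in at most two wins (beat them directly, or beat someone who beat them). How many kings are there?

Rays cannot reach Novas in two steps.
Foxes cannot reach Rays, Novas in two steps.
Lynx cannot reach Rays, Foxes, Novas in two steps.
Novas reaches everyone (king).
Cobras cannot reach Rays, Foxes, Lynx, Novas in two steps.
Kings: Novas — 1.

1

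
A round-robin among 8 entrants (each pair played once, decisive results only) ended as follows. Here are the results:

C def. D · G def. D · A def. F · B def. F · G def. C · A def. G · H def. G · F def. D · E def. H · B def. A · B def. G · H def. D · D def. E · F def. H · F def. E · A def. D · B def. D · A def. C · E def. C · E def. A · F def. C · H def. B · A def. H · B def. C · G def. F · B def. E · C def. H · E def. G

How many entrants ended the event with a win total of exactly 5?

1

Win totals: A 5, B 6, C 2, D 1, E 4, F 4, G 3, H 3.
Exactly 5: A — 1 entrant.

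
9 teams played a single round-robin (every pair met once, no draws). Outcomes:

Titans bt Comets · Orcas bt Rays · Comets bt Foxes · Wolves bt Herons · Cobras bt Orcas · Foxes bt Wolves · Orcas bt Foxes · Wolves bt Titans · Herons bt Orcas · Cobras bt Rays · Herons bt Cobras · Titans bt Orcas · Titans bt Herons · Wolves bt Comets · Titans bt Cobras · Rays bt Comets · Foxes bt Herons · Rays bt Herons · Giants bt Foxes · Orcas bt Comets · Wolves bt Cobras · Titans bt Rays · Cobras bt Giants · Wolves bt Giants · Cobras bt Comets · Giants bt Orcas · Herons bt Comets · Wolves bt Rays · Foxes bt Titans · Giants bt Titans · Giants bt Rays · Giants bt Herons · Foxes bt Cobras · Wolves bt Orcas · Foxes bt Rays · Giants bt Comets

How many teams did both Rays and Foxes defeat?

Rays beat: Comets, Herons.
Foxes beat: Wolves, Cobras, Titans, Herons, Rays.
Both beat: Herons — 1.

1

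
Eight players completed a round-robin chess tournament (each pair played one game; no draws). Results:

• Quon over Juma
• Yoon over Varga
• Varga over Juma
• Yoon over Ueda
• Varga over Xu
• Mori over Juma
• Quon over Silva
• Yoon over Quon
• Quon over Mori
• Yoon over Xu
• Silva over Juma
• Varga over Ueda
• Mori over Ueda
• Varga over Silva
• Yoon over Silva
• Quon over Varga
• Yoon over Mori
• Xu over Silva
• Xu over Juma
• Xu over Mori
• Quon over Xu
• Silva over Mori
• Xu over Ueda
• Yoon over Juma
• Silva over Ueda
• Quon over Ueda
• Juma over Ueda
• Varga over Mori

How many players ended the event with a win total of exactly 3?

Win totals: Xu 4, Varga 5, Juma 1, Quon 6, Mori 2, Ueda 0, Yoon 7, Silva 3.
Exactly 3: Silva — 1 player.

1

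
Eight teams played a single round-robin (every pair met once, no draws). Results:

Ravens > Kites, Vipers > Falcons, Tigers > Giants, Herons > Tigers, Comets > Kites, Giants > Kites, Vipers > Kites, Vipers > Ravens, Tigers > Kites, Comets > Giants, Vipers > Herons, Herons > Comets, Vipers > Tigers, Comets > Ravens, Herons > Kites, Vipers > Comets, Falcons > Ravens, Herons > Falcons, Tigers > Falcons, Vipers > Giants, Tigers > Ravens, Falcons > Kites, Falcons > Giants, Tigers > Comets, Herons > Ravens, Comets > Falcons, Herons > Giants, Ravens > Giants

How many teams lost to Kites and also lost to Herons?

Kites beat: no one.
Herons beat: Tigers, Falcons, Ravens, Comets, Giants, Kites.
No one was beaten by both.

0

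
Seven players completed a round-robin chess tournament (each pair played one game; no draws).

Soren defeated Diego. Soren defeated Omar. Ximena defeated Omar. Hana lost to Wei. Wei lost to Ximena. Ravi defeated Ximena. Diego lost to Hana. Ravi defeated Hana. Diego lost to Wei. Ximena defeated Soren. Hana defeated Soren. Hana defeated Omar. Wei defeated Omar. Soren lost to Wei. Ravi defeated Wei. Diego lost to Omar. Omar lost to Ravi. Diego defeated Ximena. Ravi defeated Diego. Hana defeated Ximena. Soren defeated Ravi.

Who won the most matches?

Win totals: Hana 4, Ximena 3, Diego 1, Ravi 5, Wei 4, Omar 1, Soren 3.
Ravi leads with 5 wins (next highest: 4).

Ravi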